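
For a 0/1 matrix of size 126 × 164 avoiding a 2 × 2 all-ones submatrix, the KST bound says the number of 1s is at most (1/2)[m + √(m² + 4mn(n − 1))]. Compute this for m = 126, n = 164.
z(126, 164; 2, 2) ≤ (1/2)[126 + √(126² + 4·126·164·163)] = (1/2)[126 + √13488804] = 1899.3554

Kővári–Sós–Turán: let r_1, ..., r_126 be the row sums and z = Σ r_i the total number of 1s. Each pair of columns can share at most one row with both entries 1 (else a 2×2 all-ones block appears), so Σ_i C(r_i, 2) ≤ C(164, 2) = 13366. By convexity Σ_i C(r_i, 2) ≥ 126·C(z/126, 2) = z(z − 126)/(2·126), giving z² − 126z − 126·164·163 ≤ 0 and hence z ≤ (1/2)[126 + √(15876 + 4·3368232)] = (1/2)[126 + √13488804] ≈ (1/2)(126 + 3672.7107) = 1899.3554.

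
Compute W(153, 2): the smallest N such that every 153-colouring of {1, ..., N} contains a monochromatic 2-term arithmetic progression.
W(153, 2) = 153 + 1 = 154

A 2-term AP is any pair of integers, so a monochromatic 2-AP exists iff some colour is used at least twice. With 153 colours, the colouring i ↦ i on {1, ..., 153} uses each colour once, avoiding any monochromatic pair, so W(153, 2) > 153. For {1, ..., 154}, pigeonhole forces two integers of the same colour, which form a monochromatic 2-AP. Hence W(153, 2) = 154.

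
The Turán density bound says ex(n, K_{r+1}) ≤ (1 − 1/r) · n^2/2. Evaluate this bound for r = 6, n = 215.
Turán density bound = (5/6) · 215^2/2 = 231125/12 ≈ 19260.4167

Turán's theorem: ex(n, K_{r+1}) is achieved by the complete r-partite Turán graph T(n, r) with parts as balanced as possible, and is at most (1 − 1/r) · n^2/2. For r = 6, n = 215: the density bound is (5/6) · 46225/2 = 231125/12 ≈ 19260.4167. The integer-valued extremum is e(T(215, 6)) = 19260, which is strictly less than the density bound 231125/12 since 6 ∤ 215 (the parts of T(215, 6) cannot all be equal).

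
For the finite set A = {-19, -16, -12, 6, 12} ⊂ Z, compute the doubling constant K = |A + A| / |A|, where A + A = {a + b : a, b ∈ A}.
K = |A + A| / |A| = 15/5 = 3

Enumerate A + A = {a + b : a, b ∈ A}. With |A| = 5, there are |A|^2 = 25 ordered sum pairs; collecting distinct values, A + A = {-38, -35, -32, -31, -28, -24, -13, -10, -7, -6, -4, 0, 12, 18, 24}, so |A + A| = 15. Thus K = 15/5 = 3. For comparison, the minimum possible |A + A| over all 5-element sets is 2·5 − 1 = 9 (so min K = 9/5), attained only by arithmetic progressions.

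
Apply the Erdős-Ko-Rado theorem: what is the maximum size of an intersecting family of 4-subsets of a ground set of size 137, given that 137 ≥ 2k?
max |F| = C(136, 3) = 410040

Erdős-Ko-Rado (1961): when n ≥ 2k, max |F| = C(n−1, k−1). The bound is attained by the star {A : i ∈ A} for any fixed i ∈ [n]. Here C(137−1, 4−1) = C(136, 3) = 410040.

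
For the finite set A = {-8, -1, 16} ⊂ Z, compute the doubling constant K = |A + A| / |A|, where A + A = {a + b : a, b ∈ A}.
K = |A + A| / |A| = 6/3 = 2

Enumerate A + A = {a + b : a, b ∈ A}. With |A| = 3, there are |A|^2 = 9 ordered sum pairs; collecting distinct values, A + A = {-16, -9, -2, 8, 15, 32}, so |A + A| = 6. Thus K = 6/3 = 2. For comparison, the minimum possible |A + A| over all 3-element sets is 2·3 − 1 = 5 (so min K = 5/3), attained only by arithmetic progressions.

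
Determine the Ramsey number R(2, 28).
R(2, 28) = 28

R(2, k) = k for all k ≥ 2: in a 2-colouring of K_k, either some edge is red (a red K_2) or all edges are blue (a blue K_k). And K_{27} coloured all-blue has no blue K_28, so R(2, 28) > 27. Hence R(2, 28) = 28.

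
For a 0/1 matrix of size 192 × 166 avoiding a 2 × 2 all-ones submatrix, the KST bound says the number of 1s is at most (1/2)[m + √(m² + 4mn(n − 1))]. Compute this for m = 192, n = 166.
z(192, 166; 2, 2) ≤ (1/2)[192 + √(192² + 4·192·166·165)] = (1/2)[192 + √21072384] = 2391.2333

Kővári–Sós–Turán: let r_1, ..., r_192 be the row sums and z = Σ r_i the total number of 1s. Each pair of columns can share at most one row with both entries 1 (else a 2×2 all-ones block appears), so Σ_i C(r_i, 2) ≤ C(166, 2) = 13695. By convexity Σ_i C(r_i, 2) ≥ 192·C(z/192, 2) = z(z − 192)/(2·192), giving z² − 192z − 192·166·165 ≤ 0 and hence z ≤ (1/2)[192 + √(36864 + 4·5258880)] = (1/2)[192 + √21072384] ≈ (1/2)(192 + 4590.4666) = 2391.2333.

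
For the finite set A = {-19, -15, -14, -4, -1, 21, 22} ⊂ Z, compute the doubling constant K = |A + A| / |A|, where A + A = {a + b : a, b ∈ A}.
K = |A + A| / |A| = 27/7

Enumerate A + A = {a + b : a, b ∈ A}. With |A| = 7, there are |A|^2 = 49 ordered sum pairs; collecting distinct values, A + A = {-38, -34, -33, -30, -29, -28, -23, -20, -19, -18, -16, -15, -8, -5, -2, 2, 3, 6, 7, 8, 17, 18, 20, 21, 42, 43, 44}, so |A + A| = 27. Thus K = 27/7. For comparison, the minimum possible |A + A| over all 7-element sets is 2·7 − 1 = 13 (so min K = 13/7), attained only by arithmetic progressions.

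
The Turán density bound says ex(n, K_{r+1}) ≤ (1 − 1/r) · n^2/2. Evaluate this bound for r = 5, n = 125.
Turán density bound = (4/5) · 125^2/2 = 6250

Turán's theorem: ex(n, K_{r+1}) is achieved by the complete r-partite Turán graph T(n, r) with parts as balanced as possible, and is at most (1 − 1/r) · n^2/2. For r = 5, n = 125: the density bound is (4/5) · 15625/2 = 6250. Since 5 ∣ 125, the Turán graph T(125, 5) has parts of equal size 25, and its edge count e(T(125, 5)) = 6250 attains the density bound exactly.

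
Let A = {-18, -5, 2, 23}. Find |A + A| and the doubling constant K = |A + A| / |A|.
K = |A + A| / |A| = 10/4 = 5/2

Enumerate A + A = {a + b : a, b ∈ A}. With |A| = 4, there are |A|^2 = 16 ordered sum pairs; collecting distinct values, A + A = {-36, -23, -16, -10, -3, 4, 5, 18, 25, 46}, so |A + A| = 10. Thus K = 10/4 = 5/2. For comparison, the minimum possible |A + A| over all 4-element sets is 2·4 − 1 = 7 (so min K = 7/4), attained only by arithmetic progressions.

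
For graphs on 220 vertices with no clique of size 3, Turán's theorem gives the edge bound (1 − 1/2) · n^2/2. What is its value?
Turán density bound = (1/2) · 220^2/2 = 12100

Turán's theorem: ex(n, K_{r+1}) is achieved by the complete r-partite Turán graph T(n, r) with parts as balanced as possible, and is at most (1 − 1/r) · n^2/2. For r = 2, n = 220: the density bound is (1/2) · 48400/2 = 12100. Since 2 ∣ 220, the Turán graph T(220, 2) has parts of equal size 110, and its edge count e(T(220, 2)) = 12100 attains the density bound exactly.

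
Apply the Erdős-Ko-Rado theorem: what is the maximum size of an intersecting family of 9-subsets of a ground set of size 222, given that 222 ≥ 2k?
max |F| = C(221, 8) = 124154011875465

The Erdős-Ko-Rado theorem states: for n ≥ 2k, an intersecting family of k-subsets of an n-element set has size at most C(n − 1, k − 1), with equality for 'star' families {A ⊆ [n] : |A| = k, i ∈ A} (fix an element i). For n = 222, k = 9: C(221, 8) = 124154011875465.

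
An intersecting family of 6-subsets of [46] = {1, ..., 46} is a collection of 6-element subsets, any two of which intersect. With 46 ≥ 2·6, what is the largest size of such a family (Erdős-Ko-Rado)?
max |F| = C(45, 5) = 1221759

Erdős-Ko-Rado (1961): when n ≥ 2k, max |F| = C(n−1, k−1). The bound is attained by the star {A : i ∈ A} for any fixed i ∈ [n]. Here C(46−1, 6−1) = C(45, 5) = 1221759.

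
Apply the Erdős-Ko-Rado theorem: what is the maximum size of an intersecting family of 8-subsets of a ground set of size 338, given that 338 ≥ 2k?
max |F| = C(337, 7) = 91989916924632

The Erdős-Ko-Rado theorem states: for n ≥ 2k, an intersecting family of k-subsets of an n-element set has size at most C(n − 1, k − 1), with equality for 'star' families {A ⊆ [n] : |A| = k, i ∈ A} (fix an element i). For n = 338, k = 8: C(337, 7) = 91989916924632.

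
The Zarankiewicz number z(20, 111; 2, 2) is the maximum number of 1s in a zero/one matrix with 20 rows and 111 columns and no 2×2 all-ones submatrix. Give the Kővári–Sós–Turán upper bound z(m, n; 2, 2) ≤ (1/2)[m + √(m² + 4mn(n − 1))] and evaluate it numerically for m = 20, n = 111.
z(20, 111; 2, 2) ≤ (1/2)[20 + √(20² + 4·20·111·110)] = (1/2)[20 + √977200] = 504.2671

Kővári–Sós–Turán: let r_1, ..., r_20 be the row sums and z = Σ r_i the total number of 1s. Each pair of columns can share at most one row with both entries 1 (else a 2×2 all-ones block appears), so Σ_i C(r_i, 2) ≤ C(111, 2) = 6105. By convexity Σ_i C(r_i, 2) ≥ 20·C(z/20, 2) = z(z − 20)/(2·20), giving z² − 20z − 20·111·110 ≤ 0 and hence z ≤ (1/2)[20 + √(400 + 4·244200)] = (1/2)[20 + √977200] ≈ (1/2)(20 + 988.5343) = 504.2671.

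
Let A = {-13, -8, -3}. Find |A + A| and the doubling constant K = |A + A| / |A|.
K = |A + A| / |A| = 5/3

Enumerate A + A = {a + b : a, b ∈ A}. With |A| = 3, there are |A|^2 = 9 ordered sum pairs; collecting distinct values, A + A = {-26, -21, -16, -11, -6}, so |A + A| = 5. Thus K = 5/3. Here |A + A| = 2|A| − 1 = 5, the minimum possible — so K = 5/3 is minimal, which holds iff A is an arithmetic progression.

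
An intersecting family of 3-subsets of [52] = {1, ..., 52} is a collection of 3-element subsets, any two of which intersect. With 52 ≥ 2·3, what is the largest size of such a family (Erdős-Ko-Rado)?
max |F| = C(51, 2) = 1275

Erdős-Ko-Rado (1961): when n ≥ 2k, max |F| = C(n−1, k−1). The bound is attained by the star {A : i ∈ A} for any fixed i ∈ [n]. Here C(52−1, 3−1) = C(51, 2) = 1275.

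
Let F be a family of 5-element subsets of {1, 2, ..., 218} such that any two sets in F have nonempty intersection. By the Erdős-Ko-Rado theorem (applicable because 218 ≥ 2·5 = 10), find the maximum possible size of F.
max |F| = C(217, 4) = 89857530

Erdős-Ko-Rado (1961): when n ≥ 2k, max |F| = C(n−1, k−1). The bound is attained by the star {A : i ∈ A} for any fixed i ∈ [n]. Here C(218−1, 5−1) = C(217, 4) = 89857530.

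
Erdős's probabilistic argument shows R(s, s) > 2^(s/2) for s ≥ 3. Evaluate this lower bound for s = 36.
2^(36/2) = 262144; so R(36, 36) > 262144

Colour each edge of K_n uniformly at random with red/blue. The expected number of monochromatic K_36 is C(n, 36) · 2 · 2^(−C(36,2)). If C(n, 36) · 2^(1 − C(36,2)) < 1, then with positive probability no monochromatic K_36 exists, so R(36, 36) > n. The standard estimate C(n, 36) ≤ n^36/36! shows this inequality holds whenever n ≤ 2^(36/2) (since 36! · 2^(C(36,2) − 1) > 2^(36^2/2) ≥ n^36). Hence R(36, 36) > 2^(36/2) = 262144.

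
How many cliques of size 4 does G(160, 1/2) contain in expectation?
E[# K_4] = C(160, 4) · (1/2)^C(4, 2) = 26294360 / 2^6 = 3286795/8 = 410849.375

For each 4-subset S of vertices (there are C(160, 4) = 26294360 such S), let X_S = 1 if S induces a K_4 (all C(4, 2) = 6 edges present). Then P(X_S = 1) = (1/2)^6 = 1/64. By linearity of expectation, E[# K_4] = C(160, 4) · (1/2)^6 = 26294360 / 64 = 3286795/8 = 410849.375.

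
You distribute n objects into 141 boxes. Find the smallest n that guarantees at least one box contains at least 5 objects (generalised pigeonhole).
n = (5 − 1)·141 + 1 = 565

By the generalised pigeonhole principle, to guarantee some box contains ≥ r objects we need more than (r − 1) · k objects total. Threshold: n = (r − 1) · k + 1. With r = 5 and k = 141: n = 4 · 141 + 1 = 564 + 1 = 565. For n = 564 = 4 · 141, we can put exactly 4 objects in every box, avoiding 5 in any single one — so 565 is tight.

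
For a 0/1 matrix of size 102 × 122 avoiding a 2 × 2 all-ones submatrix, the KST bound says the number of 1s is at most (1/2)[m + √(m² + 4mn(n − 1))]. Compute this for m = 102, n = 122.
z(102, 122; 2, 2) ≤ (1/2)[102 + √(102² + 4·102·122·121)] = (1/2)[102 + √6033300] = 1279.1388

Kővári–Sós–Turán: let r_1, ..., r_102 be the row sums and z = Σ r_i the total number of 1s. Each pair of columns can share at most one row with both entries 1 (else a 2×2 all-ones block appears), so Σ_i C(r_i, 2) ≤ C(122, 2) = 7381. By convexity Σ_i C(r_i, 2) ≥ 102·C(z/102, 2) = z(z − 102)/(2·102), giving z² − 102z − 102·122·121 ≤ 0 and hence z ≤ (1/2)[102 + √(10404 + 4·1505724)] = (1/2)[102 + √6033300] ≈ (1/2)(102 + 2456.2777) = 1279.1388.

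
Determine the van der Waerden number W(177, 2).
W(177, 2) = 177 + 1 = 178

A 2-term AP is any pair of integers, so a monochromatic 2-AP exists iff some colour is used at least twice. With 177 colours, the colouring i ↦ i on {1, ..., 177} uses each colour once, avoiding any monochromatic pair, so W(177, 2) > 177. For {1, ..., 178}, pigeonhole forces two integers of the same colour, which form a monochromatic 2-AP. Hence W(177, 2) = 178.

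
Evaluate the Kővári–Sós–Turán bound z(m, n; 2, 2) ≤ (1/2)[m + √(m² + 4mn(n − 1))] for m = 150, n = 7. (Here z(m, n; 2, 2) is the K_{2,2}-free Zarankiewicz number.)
z(150, 7; 2, 2) ≤ (1/2)[150 + √(150² + 4·150·7·6)] = (1/2)[150 + √47700] = 184.2016

Kővári–Sós–Turán: let r_1, ..., r_150 be the row sums and z = Σ r_i the total number of 1s. Each pair of columns can share at most one row with both entries 1 (else a 2×2 all-ones block appears), so Σ_i C(r_i, 2) ≤ C(7, 2) = 21. By convexity Σ_i C(r_i, 2) ≥ 150·C(z/150, 2) = z(z − 150)/(2·150), giving z² − 150z − 150·7·6 ≤ 0 and hence z ≤ (1/2)[150 + √(22500 + 4·6300)] = (1/2)[150 + √47700] ≈ (1/2)(150 + 218.4033) = 184.2016.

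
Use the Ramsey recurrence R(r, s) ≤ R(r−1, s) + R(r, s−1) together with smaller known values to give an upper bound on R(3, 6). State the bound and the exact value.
R(3, 6) ≤ R(2, 6) + R(3, 5) = 6 + 14 = 20; exact value R(3, 6) = 18.

The Erdős–Szekeres recurrence R(r, s) ≤ R(r−1, s) + R(r, s−1) applied to (r, s) = (3, 6) gives
  R(3, 6) ≤ R(2, 6) + R(3, 5) = 6 + 14 = 20.
(Recall R(2, k) = k and R is symmetric.) The recurrence is not tight here (it gives 20, but the exact value is R(3, 6) = 18); the tight upper bound requires a sharper argument than the simple recurrence, combined with a lower-bound construction on K_{17}.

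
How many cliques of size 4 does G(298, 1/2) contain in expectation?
E[# K_4] = C(298, 4) · (1/2)^C(4, 2) = 322014330 / 2^6 = 161007165/32 = 5031473.90625

For each 4-subset S of vertices (there are C(298, 4) = 322014330 such S), let X_S = 1 if S induces a K_4 (all C(4, 2) = 6 edges present). Then P(X_S = 1) = (1/2)^6 = 1/64. By linearity of expectation, E[# K_4] = C(298, 4) · (1/2)^6 = 322014330 / 64 = 161007165/32 = 5031473.90625.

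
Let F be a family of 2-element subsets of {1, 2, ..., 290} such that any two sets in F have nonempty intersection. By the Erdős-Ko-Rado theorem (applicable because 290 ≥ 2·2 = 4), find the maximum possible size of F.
max |F| = C(289, 1) = 289

The Erdős-Ko-Rado theorem states: for n ≥ 2k, an intersecting family of k-subsets of an n-element set has size at most C(n − 1, k − 1), with equality for 'star' families {A ⊆ [n] : |A| = k, i ∈ A} (fix an element i). For n = 290, k = 2: C(289, 1) = 289.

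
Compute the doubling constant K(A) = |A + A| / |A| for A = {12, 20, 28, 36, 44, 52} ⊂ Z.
K = |A + A| / |A| = 11/6

Enumerate A + A = {a + b : a, b ∈ A}. With |A| = 6, there are |A|^2 = 36 ordered sum pairs; collecting distinct values, A + A = {24, 32, 40, 48, 56, 64, 72, 80, 88, 96, 104}, so |A + A| = 11. Thus K = 11/6. Here |A + A| = 2|A| − 1 = 11, the minimum possible — so K = 11/6 is minimal, which holds iff A is an arithmetic progression.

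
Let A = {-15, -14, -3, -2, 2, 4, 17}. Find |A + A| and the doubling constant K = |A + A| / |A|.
K = |A + A| / |A| = 26/7

Enumerate A + A = {a + b : a, b ∈ A}. With |A| = 7, there are |A|^2 = 49 ordered sum pairs; collecting distinct values, A + A = {-30, -29, -28, -18, -17, -16, -13, -12, -11, -10, -6, -5, -4, -1, 0, 1, 2, 3, 4, 6, 8, 14, 15, 19, 21, 34}, so |A + A| = 26. Thus K = 26/7. For comparison, the minimum possible |A + A| over all 7-element sets is 2·7 − 1 = 13 (so min K = 13/7), attained only by arithmetic progressions.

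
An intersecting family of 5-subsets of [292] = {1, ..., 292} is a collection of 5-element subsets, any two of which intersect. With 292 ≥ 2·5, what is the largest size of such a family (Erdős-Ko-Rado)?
max |F| = C(291, 4) = 292664520

The Erdős-Ko-Rado theorem states: for n ≥ 2k, an intersecting family of k-subsets of an n-element set has size at most C(n − 1, k − 1), with equality for 'star' families {A ⊆ [n] : |A| = k, i ∈ A} (fix an element i). For n = 292, k = 5: C(291, 4) = 292664520.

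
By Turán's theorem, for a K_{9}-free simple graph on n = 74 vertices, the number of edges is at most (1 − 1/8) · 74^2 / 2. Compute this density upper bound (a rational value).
Turán density bound = (7/8) · 74^2/2 = 9583/4 ≈ 2395.75

Turán's theorem: ex(n, K_{r+1}) is achieved by the complete r-partite Turán graph T(n, r) with parts as balanced as possible, and is at most (1 − 1/r) · n^2/2. For r = 8, n = 74: the density bound is (7/8) · 5476/2 = 9583/4 ≈ 2395.75. The integer-valued extremum is e(T(74, 8)) = 2395, which is strictly less than the density bound 9583/4 since 8 ∤ 74 (the parts of T(74, 8) cannot all be equal).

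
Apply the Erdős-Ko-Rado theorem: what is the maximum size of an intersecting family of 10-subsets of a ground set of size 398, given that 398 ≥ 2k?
max |F| = C(397, 9) = 616148733906500795

The Erdős-Ko-Rado theorem states: for n ≥ 2k, an intersecting family of k-subsets of an n-element set has size at most C(n − 1, k − 1), with equality for 'star' families {A ⊆ [n] : |A| = k, i ∈ A} (fix an element i). For n = 398, k = 10: C(397, 9) = 616148733906500795.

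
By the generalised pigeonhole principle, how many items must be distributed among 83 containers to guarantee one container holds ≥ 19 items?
n = (19 − 1)·83 + 1 = 1495

By the generalised pigeonhole principle, to guarantee some box contains ≥ r objects we need more than (r − 1) · k objects total. Threshold: n = (r − 1) · k + 1. With r = 19 and k = 83: n = 18 · 83 + 1 = 1494 + 1 = 1495. For n = 1494 = 18 · 83, we can put exactly 18 objects in every box, avoiding 19 in any single one — so 1495 is tight.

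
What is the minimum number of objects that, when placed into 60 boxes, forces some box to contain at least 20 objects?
n = (20 − 1)·60 + 1 = 1141

By the generalised pigeonhole principle, to guarantee some box contains ≥ r objects we need more than (r − 1) · k objects total. Threshold: n = (r − 1) · k + 1. With r = 20 and k = 60: n = 19 · 60 + 1 = 1140 + 1 = 1141. For n = 1140 = 19 · 60, we can put exactly 19 objects in every box, avoiding 20 in any single one — so 1141 is tight.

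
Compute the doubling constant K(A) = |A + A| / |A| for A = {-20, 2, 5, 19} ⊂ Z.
K = |A + A| / |A| = 10/4 = 5/2

Enumerate A + A = {a + b : a, b ∈ A}. With |A| = 4, there are |A|^2 = 16 ordered sum pairs; collecting distinct values, A + A = {-40, -18, -15, -1, 4, 7, 10, 21, 24, 38}, so |A + A| = 10. Thus K = 10/4 = 5/2. For comparison, the minimum possible |A + A| over all 4-element sets is 2·4 − 1 = 7 (so min K = 7/4), attained only by arithmetic progressions.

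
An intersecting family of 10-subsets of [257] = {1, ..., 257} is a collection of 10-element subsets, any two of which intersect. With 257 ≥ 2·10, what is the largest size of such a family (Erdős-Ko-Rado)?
max |F| = C(256, 9) = 11288510714272000

The Erdős-Ko-Rado theorem states: for n ≥ 2k, an intersecting family of k-subsets of an n-element set has size at most C(n − 1, k − 1), with equality for 'star' families {A ⊆ [n] : |A| = k, i ∈ A} (fix an element i). For n = 257, k = 10: C(256, 9) = 11288510714272000.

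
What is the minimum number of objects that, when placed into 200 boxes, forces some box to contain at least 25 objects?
n = (25 − 1)·200 + 1 = 4801

By the generalised pigeonhole principle, to guarantee some box contains ≥ r objects we need more than (r − 1) · k objects total. Threshold: n = (r − 1) · k + 1. With r = 25 and k = 200: n = 24 · 200 + 1 = 4800 + 1 = 4801. For n = 4800 = 24 · 200, we can put exactly 24 objects in every box, avoiding 25 in any single one — so 4801 is tight.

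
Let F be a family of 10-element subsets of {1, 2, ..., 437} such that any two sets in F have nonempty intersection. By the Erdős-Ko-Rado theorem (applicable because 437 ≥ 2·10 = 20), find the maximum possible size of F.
max |F| = C(436, 9) = 1443845996430431880

Erdős-Ko-Rado (1961): when n ≥ 2k, max |F| = C(n−1, k−1). The bound is attained by the star {A : i ∈ A} for any fixed i ∈ [n]. Here C(437−1, 10−1) = C(436, 9) = 1443845996430431880.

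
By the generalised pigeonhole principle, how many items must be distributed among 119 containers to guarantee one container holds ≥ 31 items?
n = (31 − 1)·119 + 1 = 3571

By the generalised pigeonhole principle, to guarantee some box contains ≥ r objects we need more than (r − 1) · k objects total. Threshold: n = (r − 1) · k + 1. With r = 31 and k = 119: n = 30 · 119 + 1 = 3570 + 1 = 3571. For n = 3570 = 30 · 119, we can put exactly 30 objects in every box, avoiding 31 in any single one — so 3571 is tight.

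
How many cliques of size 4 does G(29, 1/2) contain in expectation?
E[# K_4] = C(29, 4) · (1/2)^C(4, 2) = 23751 / 2^6 = 371.109375

For each 4-subset S of vertices (there are C(29, 4) = 23751 such S), let X_S = 1 if S induces a K_4 (all C(4, 2) = 6 edges present). Then P(X_S = 1) = (1/2)^6 = 1/64. By linearity of expectation, E[# K_4] = C(29, 4) · (1/2)^6 = 23751 / 64 = 371.109375.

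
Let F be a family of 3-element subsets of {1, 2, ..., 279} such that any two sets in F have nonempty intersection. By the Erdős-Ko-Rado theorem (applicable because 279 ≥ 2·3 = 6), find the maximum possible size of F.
max |F| = C(278, 2) = 38503

Erdős-Ko-Rado (1961): when n ≥ 2k, max |F| = C(n−1, k−1). The bound is attained by the star {A : i ∈ A} for any fixed i ∈ [n]. Here C(279−1, 3−1) = C(278, 2) = 38503.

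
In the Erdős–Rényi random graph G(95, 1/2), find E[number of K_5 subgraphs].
E[# K_5] = C(95, 5) · (1/2)^C(5, 2) = 57940519 / 2^10 ≈ 56582.538086

For each 5-subset S of vertices (there are C(95, 5) = 57940519 such S), let X_S = 1 if S induces a K_5 (all C(5, 2) = 10 edges present). Then P(X_S = 1) = (1/2)^10 = 1/1024. By linearity of expectation, E[# K_5] = C(95, 5) · (1/2)^10 = 57940519 / 1024 ≈ 56582.538086.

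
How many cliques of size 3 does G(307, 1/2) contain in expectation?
E[# K_3] = C(307, 3) · (1/2)^C(3, 2) = 4775385 / 2^3 = 596923.125

For each 3-subset S of vertices (there are C(307, 3) = 4775385 such S), let X_S = 1 if S induces a K_3 (all C(3, 2) = 3 edges present). Then P(X_S = 1) = (1/2)^3 = 1/8. By linearity of expectation, E[# K_3] = C(307, 3) · (1/2)^3 = 4775385 / 8 = 596923.125.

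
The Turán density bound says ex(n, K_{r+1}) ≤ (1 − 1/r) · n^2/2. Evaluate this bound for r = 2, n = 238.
Turán density bound = (1/2) · 238^2/2 = 14161

Turán's theorem: ex(n, K_{r+1}) is achieved by the complete r-partite Turán graph T(n, r) with parts as balanced as possible, and is at most (1 − 1/r) · n^2/2. For r = 2, n = 238: the density bound is (1/2) · 56644/2 = 14161. Since 2 ∣ 238, the Turán graph T(238, 2) has parts of equal size 119, and its edge count e(T(238, 2)) = 14161 attains the density bound exactly.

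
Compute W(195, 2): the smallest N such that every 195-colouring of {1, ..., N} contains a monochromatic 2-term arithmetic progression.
W(195, 2) = 195 + 1 = 196

A 2-term AP is any pair of integers, so a monochromatic 2-AP exists iff some colour is used at least twice. With 195 colours, the colouring i ↦ i on {1, ..., 195} uses each colour once, avoiding any monochromatic pair, so W(195, 2) > 195. For {1, ..., 196}, pigeonhole forces two integers of the same colour, which form a monochromatic 2-AP. Hence W(195, 2) = 196.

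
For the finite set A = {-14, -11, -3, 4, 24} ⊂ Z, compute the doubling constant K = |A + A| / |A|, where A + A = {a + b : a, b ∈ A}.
K = |A + A| / |A| = 15/5 = 3

Enumerate A + A = {a + b : a, b ∈ A}. With |A| = 5, there are |A|^2 = 25 ordered sum pairs; collecting distinct values, A + A = {-28, -25, -22, -17, -14, -10, -7, -6, 1, 8, 10, 13, 21, 28, 48}, so |A + A| = 15. Thus K = 15/5 = 3. For comparison, the minimum possible |A + A| over all 5-element sets is 2·5 − 1 = 9 (so min K = 9/5), attained only by arithmetic progressions.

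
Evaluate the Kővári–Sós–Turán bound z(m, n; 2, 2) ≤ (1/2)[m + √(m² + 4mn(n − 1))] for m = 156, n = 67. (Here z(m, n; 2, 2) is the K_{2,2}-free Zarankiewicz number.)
z(156, 67; 2, 2) ≤ (1/2)[156 + √(156² + 4·156·67·66)] = (1/2)[156 + √2783664] = 912.2158

Kővári–Sós–Turán: let r_1, ..., r_156 be the row sums and z = Σ r_i the total number of 1s. Each pair of columns can share at most one row with both entries 1 (else a 2×2 all-ones block appears), so Σ_i C(r_i, 2) ≤ C(67, 2) = 2211. By convexity Σ_i C(r_i, 2) ≥ 156·C(z/156, 2) = z(z − 156)/(2·156), giving z² − 156z − 156·67·66 ≤ 0 and hence z ≤ (1/2)[156 + √(24336 + 4·689832)] = (1/2)[156 + √2783664] ≈ (1/2)(156 + 1668.4316) = 912.2158.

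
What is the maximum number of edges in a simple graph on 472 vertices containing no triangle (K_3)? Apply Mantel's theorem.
ex(472, K_3) = ⌊472^2/4⌋ = 55696

Mantel (1907): a triangle-free graph on n vertices has at most ⌊n^2/4⌋ edges, with equality for the complete bipartite graph K_{⌊n/2⌋, ⌈n/2⌉}. For n = 472: ⌊472^2/4⌋ = ⌊222784/4⌋ = 55696. The extremal graph is K_{236, 236}, which has 236·236 = 55696 edges.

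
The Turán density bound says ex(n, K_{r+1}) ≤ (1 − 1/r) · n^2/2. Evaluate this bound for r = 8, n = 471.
Turán density bound = (7/8) · 471^2/2 = 1552887/16 ≈ 97055.4375

Turán's theorem: ex(n, K_{r+1}) is achieved by the complete r-partite Turán graph T(n, r) with parts as balanced as possible, and is at most (1 − 1/r) · n^2/2. For r = 8, n = 471: the density bound is (7/8) · 221841/2 = 1552887/16 ≈ 97055.4375. The integer-valued extremum is e(T(471, 8)) = 97055, which is strictly less than the density bound 1552887/16 since 8 ∤ 471 (the parts of T(471, 8) cannot all be equal).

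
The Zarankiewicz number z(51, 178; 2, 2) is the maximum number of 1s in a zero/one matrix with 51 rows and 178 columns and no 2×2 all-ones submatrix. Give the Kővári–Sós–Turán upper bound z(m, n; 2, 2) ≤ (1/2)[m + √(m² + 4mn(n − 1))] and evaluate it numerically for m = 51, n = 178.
z(51, 178; 2, 2) ≤ (1/2)[51 + √(51² + 4·51·178·177)] = (1/2)[51 + √6429825] = 1293.355

Kővári–Sós–Turán: let r_1, ..., r_51 be the row sums and z = Σ r_i the total number of 1s. Each pair of columns can share at most one row with both entries 1 (else a 2×2 all-ones block appears), so Σ_i C(r_i, 2) ≤ C(178, 2) = 15753. By convexity Σ_i C(r_i, 2) ≥ 51·C(z/51, 2) = z(z − 51)/(2·51), giving z² − 51z − 51·178·177 ≤ 0 and hence z ≤ (1/2)[51 + √(2601 + 4·1606806)] = (1/2)[51 + √6429825] ≈ (1/2)(51 + 2535.71) = 1293.355.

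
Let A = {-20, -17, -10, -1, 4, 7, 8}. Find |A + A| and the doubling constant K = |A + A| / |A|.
K = |A + A| / |A| = 26/7

Enumerate A + A = {a + b : a, b ∈ A}. With |A| = 7, there are |A|^2 = 49 ordered sum pairs; collecting distinct values, A + A = {-40, -37, -34, -30, -27, -21, -20, -18, -16, -13, -12, -11, -10, -9, -6, -3, -2, 3, 6, 7, 8, 11, 12, 14, 15, 16}, so |A + A| = 26. Thus K = 26/7. For comparison, the minimum possible |A + A| over all 7-element sets is 2·7 − 1 = 13 (so min K = 13/7), attained only by arithmetic progressions.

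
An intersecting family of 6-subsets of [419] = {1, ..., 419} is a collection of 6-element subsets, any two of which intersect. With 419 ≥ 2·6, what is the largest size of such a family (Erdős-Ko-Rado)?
max |F| = C(418, 5) = 103818048048

The Erdős-Ko-Rado theorem states: for n ≥ 2k, an intersecting family of k-subsets of an n-element set has size at most C(n − 1, k − 1), with equality for 'star' families {A ⊆ [n] : |A| = k, i ∈ A} (fix an element i). For n = 419, k = 6: C(418, 5) = 103818048048.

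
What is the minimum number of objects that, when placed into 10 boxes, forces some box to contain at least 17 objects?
n = (17 − 1)·10 + 1 = 161

By the generalised pigeonhole principle, to guarantee some box contains ≥ r objects we need more than (r − 1) · k objects total. Threshold: n = (r − 1) · k + 1. With r = 17 and k = 10: n = 16 · 10 + 1 = 160 + 1 = 161. For n = 160 = 16 · 10, we can put exactly 16 objects in every box, avoiding 17 in any single one — so 161 is tight.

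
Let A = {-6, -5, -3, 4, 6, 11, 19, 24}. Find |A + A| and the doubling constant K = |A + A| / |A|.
K = |A + A| / |A| = 33/8

Enumerate A + A = {a + b : a, b ∈ A}. With |A| = 8, there are |A|^2 = 64 ordered sum pairs; collecting distinct values, A + A = {-12, -11, -10, -9, -8, -6, -2, -1, 0, 1, 3, 5, 6, 8, 10, 12, 13, 14, 15, 16, 17, 18, 19, 21, 22, 23, 25, 28, 30, 35, 38, 43, 48}, so |A + A| = 33. Thus K = 33/8. For comparison, the minimum possible |A + A| over all 8-element sets is 2·8 − 1 = 15 (so min K = 15/8), attained only by arithmetic progressions.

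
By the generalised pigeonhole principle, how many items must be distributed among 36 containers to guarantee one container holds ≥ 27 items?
n = (27 − 1)·36 + 1 = 937

By the generalised pigeonhole principle, to guarantee some box contains ≥ r objects we need more than (r − 1) · k objects total. Threshold: n = (r − 1) · k + 1. With r = 27 and k = 36: n = 26 · 36 + 1 = 936 + 1 = 937. For n = 936 = 26 · 36, we can put exactly 26 objects in every box, avoiding 27 in any single one — so 937 is tight.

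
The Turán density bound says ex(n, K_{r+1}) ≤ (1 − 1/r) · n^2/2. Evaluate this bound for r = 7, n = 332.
Turán density bound = (6/7) · 332^2/2 = 330672/7 ≈ 47238.8571

Turán's theorem: ex(n, K_{r+1}) is achieved by the complete r-partite Turán graph T(n, r) with parts as balanced as possible, and is at most (1 − 1/r) · n^2/2. For r = 7, n = 332: the density bound is (6/7) · 110224/2 = 330672/7 ≈ 47238.8571. The integer-valued extremum is e(T(332, 7)) = 47238, which is strictly less than the density bound 330672/7 since 7 ∤ 332 (the parts of T(332, 7) cannot all be equal).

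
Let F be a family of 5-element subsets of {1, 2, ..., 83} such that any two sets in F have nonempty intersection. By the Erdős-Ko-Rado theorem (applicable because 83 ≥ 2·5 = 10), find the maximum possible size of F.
max |F| = C(82, 4) = 1749060

Erdős-Ko-Rado (1961): when n ≥ 2k, max |F| = C(n−1, k−1). The bound is attained by the star {A : i ∈ A} for any fixed i ∈ [n]. Here C(83−1, 5−1) = C(82, 4) = 1749060.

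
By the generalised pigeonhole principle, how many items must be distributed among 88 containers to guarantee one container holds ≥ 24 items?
n = (24 − 1)·88 + 1 = 2025

By the generalised pigeonhole principle, to guarantee some box contains ≥ r objects we need more than (r − 1) · k objects total. Threshold: n = (r − 1) · k + 1. With r = 24 and k = 88: n = 23 · 88 + 1 = 2024 + 1 = 2025. For n = 2024 = 23 · 88, we can put exactly 23 objects in every box, avoiding 24 in any single one — so 2025 is tight.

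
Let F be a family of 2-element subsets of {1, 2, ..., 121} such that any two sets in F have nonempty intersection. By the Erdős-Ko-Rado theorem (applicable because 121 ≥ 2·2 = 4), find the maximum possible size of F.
max |F| = C(120, 1) = 120

The Erdős-Ko-Rado theorem states: for n ≥ 2k, an intersecting family of k-subsets of an n-element set has size at most C(n − 1, k − 1), with equality for 'star' families {A ⊆ [n] : |A| = k, i ∈ A} (fix an element i). For n = 121, k = 2: C(120, 1) = 120.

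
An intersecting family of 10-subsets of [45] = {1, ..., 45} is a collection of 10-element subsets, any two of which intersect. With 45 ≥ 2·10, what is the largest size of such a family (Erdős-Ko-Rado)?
max |F| = C(44, 9) = 708930508

The Erdős-Ko-Rado theorem states: for n ≥ 2k, an intersecting family of k-subsets of an n-element set has size at most C(n − 1, k − 1), with equality for 'star' families {A ⊆ [n] : |A| = k, i ∈ A} (fix an element i). For n = 45, k = 10: C(44, 9) = 708930508.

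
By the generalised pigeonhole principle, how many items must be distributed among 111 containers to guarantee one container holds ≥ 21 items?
n = (21 − 1)·111 + 1 = 2221

By the generalised pigeonhole principle, to guarantee some box contains ≥ r objects we need more than (r − 1) · k objects total. Threshold: n = (r − 1) · k + 1. With r = 21 and k = 111: n = 20 · 111 + 1 = 2220 + 1 = 2221. For n = 2220 = 20 · 111, we can put exactly 20 objects in every box, avoiding 21 in any single one — so 2221 is tight.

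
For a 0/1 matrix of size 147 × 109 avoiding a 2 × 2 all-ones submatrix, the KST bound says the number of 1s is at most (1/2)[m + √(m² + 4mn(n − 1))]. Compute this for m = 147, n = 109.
z(147, 109; 2, 2) ≤ (1/2)[147 + √(147² + 4·147·109·108)] = (1/2)[147 + √6943545] = 1391.0304

Kővári–Sós–Turán: let r_1, ..., r_147 be the row sums and z = Σ r_i the total number of 1s. Each pair of columns can share at most one row with both entries 1 (else a 2×2 all-ones block appears), so Σ_i C(r_i, 2) ≤ C(109, 2) = 5886. By convexity Σ_i C(r_i, 2) ≥ 147·C(z/147, 2) = z(z − 147)/(2·147), giving z² − 147z − 147·109·108 ≤ 0 and hence z ≤ (1/2)[147 + √(21609 + 4·1730484)] = (1/2)[147 + √6943545] ≈ (1/2)(147 + 2635.0607) = 1391.0304.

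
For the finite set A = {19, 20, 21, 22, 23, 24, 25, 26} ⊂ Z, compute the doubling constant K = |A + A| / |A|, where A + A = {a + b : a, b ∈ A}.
K = |A + A| / |A| = 15/8

Enumerate A + A = {a + b : a, b ∈ A}. With |A| = 8, there are |A|^2 = 64 ordered sum pairs; collecting distinct values, A + A = {38, 39, 40, 41, 42, 43, 44, 45, 46, 47, 48, 49, 50, 51, 52}, so |A + A| = 15. Thus K = 15/8. Here |A + A| = 2|A| − 1 = 15, the minimum possible — so K = 15/8 is minimal, which holds iff A is an arithmetic progression.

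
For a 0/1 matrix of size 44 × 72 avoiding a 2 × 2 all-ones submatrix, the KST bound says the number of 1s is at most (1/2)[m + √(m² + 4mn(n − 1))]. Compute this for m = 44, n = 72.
z(44, 72; 2, 2) ≤ (1/2)[44 + √(44² + 4·44·72·71)] = (1/2)[44 + √901648] = 496.7757

Kővári–Sós–Turán: let r_1, ..., r_44 be the row sums and z = Σ r_i the total number of 1s. Each pair of columns can share at most one row with both entries 1 (else a 2×2 all-ones block appears), so Σ_i C(r_i, 2) ≤ C(72, 2) = 2556. By convexity Σ_i C(r_i, 2) ≥ 44·C(z/44, 2) = z(z − 44)/(2·44), giving z² − 44z − 44·72·71 ≤ 0 and hence z ≤ (1/2)[44 + √(1936 + 4·224928)] = (1/2)[44 + √901648] ≈ (1/2)(44 + 949.5515) = 496.7757.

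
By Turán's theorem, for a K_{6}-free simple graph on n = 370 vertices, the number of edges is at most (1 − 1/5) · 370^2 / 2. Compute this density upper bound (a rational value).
Turán density bound = (4/5) · 370^2/2 = 54760

Turán's theorem: ex(n, K_{r+1}) is achieved by the complete r-partite Turán graph T(n, r) with parts as balanced as possible, and is at most (1 − 1/r) · n^2/2. For r = 5, n = 370: the density bound is (4/5) · 136900/2 = 54760. Since 5 ∣ 370, the Turán graph T(370, 5) has parts of equal size 74, and its edge count e(T(370, 5)) = 54760 attains the density bound exactly.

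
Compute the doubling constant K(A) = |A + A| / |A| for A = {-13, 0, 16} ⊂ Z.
K = |A + A| / |A| = 6/3 = 2

Enumerate A + A = {a + b : a, b ∈ A}. With |A| = 3, there are |A|^2 = 9 ordered sum pairs; collecting distinct values, A + A = {-26, -13, 0, 3, 16, 32}, so |A + A| = 6. Thus K = 6/3 = 2. For comparison, the minimum possible |A + A| over all 3-element sets is 2·3 − 1 = 5 (so min K = 5/3), attained only by arithmetic progressions.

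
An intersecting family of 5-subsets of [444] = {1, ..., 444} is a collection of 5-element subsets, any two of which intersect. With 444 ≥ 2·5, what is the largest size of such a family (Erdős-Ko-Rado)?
max |F| = C(443, 4) = 1583091510

The Erdős-Ko-Rado theorem states: for n ≥ 2k, an intersecting family of k-subsets of an n-element set has size at most C(n − 1, k − 1), with equality for 'star' families {A ⊆ [n] : |A| = k, i ∈ A} (fix an element i). For n = 444, k = 5: C(443, 4) = 1583091510.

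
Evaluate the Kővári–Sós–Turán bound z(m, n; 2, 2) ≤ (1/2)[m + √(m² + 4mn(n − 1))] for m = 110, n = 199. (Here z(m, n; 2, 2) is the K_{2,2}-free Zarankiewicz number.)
z(110, 199; 2, 2) ≤ (1/2)[110 + √(110² + 4·110·199·198)] = (1/2)[110 + √17348980] = 2137.6053

Kővári–Sós–Turán: let r_1, ..., r_110 be the row sums and z = Σ r_i the total number of 1s. Each pair of columns can share at most one row with both entries 1 (else a 2×2 all-ones block appears), so Σ_i C(r_i, 2) ≤ C(199, 2) = 19701. By convexity Σ_i C(r_i, 2) ≥ 110·C(z/110, 2) = z(z − 110)/(2·110), giving z² − 110z − 110·199·198 ≤ 0 and hence z ≤ (1/2)[110 + √(12100 + 4·4334220)] = (1/2)[110 + √17348980] ≈ (1/2)(110 + 4165.2107) = 2137.6053.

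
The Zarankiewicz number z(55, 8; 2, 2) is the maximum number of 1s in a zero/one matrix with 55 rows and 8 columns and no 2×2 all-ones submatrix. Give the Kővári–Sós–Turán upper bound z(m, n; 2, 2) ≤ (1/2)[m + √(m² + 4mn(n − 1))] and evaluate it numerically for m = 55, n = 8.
z(55, 8; 2, 2) ≤ (1/2)[55 + √(55² + 4·55·8·7)] = (1/2)[55 + √15345] = 89.4375

Kővári–Sós–Turán: let r_1, ..., r_55 be the row sums and z = Σ r_i the total number of 1s. Each pair of columns can share at most one row with both entries 1 (else a 2×2 all-ones block appears), so Σ_i C(r_i, 2) ≤ C(8, 2) = 28. By convexity Σ_i C(r_i, 2) ≥ 55·C(z/55, 2) = z(z − 55)/(2·55), giving z² − 55z − 55·8·7 ≤ 0 and hence z ≤ (1/2)[55 + √(3025 + 4·3080)] = (1/2)[55 + √15345] ≈ (1/2)(55 + 123.8749) = 89.4375.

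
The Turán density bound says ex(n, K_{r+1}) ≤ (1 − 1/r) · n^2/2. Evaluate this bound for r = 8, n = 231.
Turán density bound = (7/8) · 231^2/2 = 373527/16 ≈ 23345.4375

Turán's theorem: ex(n, K_{r+1}) is achieved by the complete r-partite Turán graph T(n, r) with parts as balanced as possible, and is at most (1 − 1/r) · n^2/2. For r = 8, n = 231: the density bound is (7/8) · 53361/2 = 373527/16 ≈ 23345.4375. The integer-valued extremum is e(T(231, 8)) = 23345, which is strictly less than the density bound 373527/16 since 8 ∤ 231 (the parts of T(231, 8) cannot all be equal).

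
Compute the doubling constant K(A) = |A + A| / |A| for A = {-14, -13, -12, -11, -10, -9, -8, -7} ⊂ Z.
K = |A + A| / |A| = 15/8

Enumerate A + A = {a + b : a, b ∈ A}. With |A| = 8, there are |A|^2 = 64 ordered sum pairs; collecting distinct values, A + A = {-28, -27, -26, -25, -24, -23, -22, -21, -20, -19, -18, -17, -16, -15, -14}, so |A + A| = 15. Thus K = 15/8. Here |A + A| = 2|A| − 1 = 15, the minimum possible — so K = 15/8 is minimal, which holds iff A is an arithmetic progression.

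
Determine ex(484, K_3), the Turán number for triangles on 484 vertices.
ex(484, K_3) = ⌊484^2/4⌋ = 58564

Mantel (1907): a triangle-free graph on n vertices has at most ⌊n^2/4⌋ edges, with equality for the complete bipartite graph K_{⌊n/2⌋, ⌈n/2⌉}. For n = 484: ⌊484^2/4⌋ = ⌊234256/4⌋ = 58564. The extremal graph is K_{242, 242}, which has 242·242 = 58564 edges.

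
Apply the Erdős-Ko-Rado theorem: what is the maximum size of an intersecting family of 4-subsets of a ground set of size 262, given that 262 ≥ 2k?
max |F| = C(261, 3) = 2929290

The Erdős-Ko-Rado theorem states: for n ≥ 2k, an intersecting family of k-subsets of an n-element set has size at most C(n − 1, k − 1), with equality for 'star' families {A ⊆ [n] : |A| = k, i ∈ A} (fix an element i). For n = 262, k = 4: C(261, 3) = 2929290.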